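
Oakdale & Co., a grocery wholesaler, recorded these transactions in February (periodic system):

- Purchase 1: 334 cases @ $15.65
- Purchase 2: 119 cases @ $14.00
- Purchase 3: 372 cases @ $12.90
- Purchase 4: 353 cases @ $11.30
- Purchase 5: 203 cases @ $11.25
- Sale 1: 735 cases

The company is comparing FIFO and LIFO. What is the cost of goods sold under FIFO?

COGS = $10,530.90

FIFO COGS: 334 @ $15.65 + 119 @ $14.00 + 282 @ $12.90 = $10,530.90
LIFO COGS: 203 @ $11.25 + 353 @ $11.30 + 179 @ $12.90 = $8,581.75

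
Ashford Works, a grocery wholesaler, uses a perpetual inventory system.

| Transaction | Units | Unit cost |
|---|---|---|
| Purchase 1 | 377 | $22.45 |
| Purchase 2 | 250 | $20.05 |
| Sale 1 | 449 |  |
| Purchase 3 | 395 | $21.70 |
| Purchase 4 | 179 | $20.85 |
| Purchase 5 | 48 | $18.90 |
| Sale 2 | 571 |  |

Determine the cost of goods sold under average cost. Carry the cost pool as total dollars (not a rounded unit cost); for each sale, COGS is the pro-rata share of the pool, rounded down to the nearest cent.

COGS = $21,810.26

After Purchase 1: 377 on hand, pool $8,463.65 (≈ $22.4500 each)
After Purchase 2: 627 on hand, pool $13,476.15 (≈ $21.4931 each)
Sale 1, sell 449: 449/627 × $13,476.15 → $9,650.38
After Purchase 3: 573 on hand, pool $12,397.27 (≈ $21.6357 each)
After Purchase 4: 752 on hand, pool $16,129.42 (≈ $21.4487 each)
After Purchase 5: 800 on hand, pool $17,036.62 (≈ $21.2958 each)
Sale 2, sell 571: 571/800 × $17,036.62 → $12,159.88
Total COGS = $9,650.38 + $12,159.88 = $21,810.26
Ending inventory (cost pool remaining) = $4,876.74
Check: goods available $26,687.00 = COGS $21,810.26 + ending $4,876.74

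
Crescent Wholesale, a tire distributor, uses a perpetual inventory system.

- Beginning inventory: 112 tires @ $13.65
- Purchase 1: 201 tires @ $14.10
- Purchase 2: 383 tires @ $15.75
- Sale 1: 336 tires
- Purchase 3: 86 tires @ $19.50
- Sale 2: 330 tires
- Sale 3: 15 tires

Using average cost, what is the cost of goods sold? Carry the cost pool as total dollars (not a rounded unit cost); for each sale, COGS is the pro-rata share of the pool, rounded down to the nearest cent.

After Beginning: 112 on hand, pool $1,528.80 (≈ $13.6500 each)
After Purchase 1: 313 on hand, pool $4,362.90 (≈ $13.9390 each)
After Purchase 2: 696 on hand, pool $10,395.15 (≈ $14.9356 each)
Sale 1, sell 336: 336/696 × $10,395.15 → $5,018.34
After Purchase 3: 446 on hand, pool $7,053.81 (≈ $15.8157 each)
Sale 2, sell 330: 330/446 × $7,053.81 → $5,219.18
Sale 3, sell 15: 15/116 × $1,834.63 → $237.23
Total COGS = $5,018.34 + $5,219.18 + $237.23 = $10,474.75
Ending inventory (cost pool remaining) = $1,597.40
Check: goods available $12,072.15 = COGS $10,474.75 + ending $1,597.40

COGS = $10,474.75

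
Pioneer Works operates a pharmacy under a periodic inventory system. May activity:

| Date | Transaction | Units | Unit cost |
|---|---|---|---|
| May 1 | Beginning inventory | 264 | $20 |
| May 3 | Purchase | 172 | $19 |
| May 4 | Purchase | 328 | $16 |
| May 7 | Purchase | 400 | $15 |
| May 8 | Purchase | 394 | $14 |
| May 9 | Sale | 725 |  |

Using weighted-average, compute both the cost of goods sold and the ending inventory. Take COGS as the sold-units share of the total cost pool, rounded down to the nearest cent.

May 9, sell 725: 725/1558 × $25,312.00 → $11,778.69
Ending inventory (cost pool remaining) = $13,533.31

COGS = $11,778.69; ending inventory = $13,533.31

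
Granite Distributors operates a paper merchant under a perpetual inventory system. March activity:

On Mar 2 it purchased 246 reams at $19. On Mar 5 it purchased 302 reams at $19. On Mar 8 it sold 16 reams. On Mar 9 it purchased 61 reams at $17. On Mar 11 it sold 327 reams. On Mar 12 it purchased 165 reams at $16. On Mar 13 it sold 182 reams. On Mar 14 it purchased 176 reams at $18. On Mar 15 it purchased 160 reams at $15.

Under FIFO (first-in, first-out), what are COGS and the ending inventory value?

COGS = $9,975; ending inventory = $9,682

Mar 8, 16 sold [FIFO — oldest first]: 16 @ $19 = $304
Mar 11, 327 sold [FIFO — oldest first]: 230 @ $19 + 97 @ $19 = $6,213
Mar 13, 182 sold [FIFO — oldest first]: 182 @ $19 = $3,458
Total COGS = $304 + $6,213 + $3,458 = $9,975
Ending inventory: 23 @ $19 + 61 @ $17 + 165 @ $16 + 176 @ $18 + 160 @ $15 = $9,682
Check: goods available $19,657 = COGS $9,975 + ending $9,682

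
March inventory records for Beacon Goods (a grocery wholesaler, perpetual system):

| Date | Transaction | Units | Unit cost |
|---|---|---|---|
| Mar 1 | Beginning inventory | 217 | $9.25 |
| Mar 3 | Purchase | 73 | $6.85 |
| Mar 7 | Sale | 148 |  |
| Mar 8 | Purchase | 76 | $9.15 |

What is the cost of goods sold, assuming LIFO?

Mar 7, 148 sold [LIFO — newest first]: 73 @ $6.85 + 75 @ $9.25 = $1,193.80
Ending inventory: 142 @ $9.25 + 76 @ $9.15 = $2,008.90
Check: goods available $3,202.70 = COGS $1,193.80 + ending $2,008.90

COGS = $1,193.80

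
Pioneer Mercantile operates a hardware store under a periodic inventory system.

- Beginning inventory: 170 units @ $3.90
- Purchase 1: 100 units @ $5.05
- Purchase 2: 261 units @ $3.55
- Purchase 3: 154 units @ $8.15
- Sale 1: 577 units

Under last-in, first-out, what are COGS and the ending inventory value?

Sale 1 (577) [LIFO — newest first]: 154 @ $8.15 + 261 @ $3.55 + 100 @ $5.05 + 62 @ $3.90 = $2,928.45
Ending inventory: 108 @ $3.90 = $421.20
Check: goods available $3,349.65 = COGS $2,928.45 + ending $421.20

COGS = $2,928.45; ending inventory = $421.20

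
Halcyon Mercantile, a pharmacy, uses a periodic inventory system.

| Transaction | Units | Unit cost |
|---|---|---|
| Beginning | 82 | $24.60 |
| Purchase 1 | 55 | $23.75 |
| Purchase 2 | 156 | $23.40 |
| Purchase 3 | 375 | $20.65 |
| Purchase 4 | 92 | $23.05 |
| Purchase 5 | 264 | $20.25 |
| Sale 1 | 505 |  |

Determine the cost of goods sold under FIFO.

COGS = $11,351.65

Sale 1 (505) [FIFO — oldest first]: 82 @ $24.60 + 55 @ $23.75 + 156 @ $23.40 + 212 @ $20.65 = $11,351.65
Ending inventory: 163 @ $20.65 + 92 @ $23.05 + 264 @ $20.25 = $10,832.55
Check: goods available $22,184.20 = COGS $11,351.65 + ending $10,832.55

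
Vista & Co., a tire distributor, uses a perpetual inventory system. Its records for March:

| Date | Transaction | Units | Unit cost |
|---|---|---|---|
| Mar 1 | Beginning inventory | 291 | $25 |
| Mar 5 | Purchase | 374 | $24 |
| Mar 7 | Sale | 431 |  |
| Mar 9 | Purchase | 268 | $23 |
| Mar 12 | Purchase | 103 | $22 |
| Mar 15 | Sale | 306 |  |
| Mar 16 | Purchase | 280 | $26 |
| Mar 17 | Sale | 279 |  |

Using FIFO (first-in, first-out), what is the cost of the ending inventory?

Mar 7, 431 sold [FIFO — oldest first]: 291 @ $25 + 140 @ $24 = $10,635
Mar 15, 306 sold [FIFO — oldest first]: 234 @ $24 + 72 @ $23 = $7,272
Mar 17, 279 sold [FIFO — oldest first]: 196 @ $23 + 83 @ $22 = $6,334
Total COGS = $10,635 + $7,272 + $6,334 = $24,241
Ending inventory: 20 @ $22 + 280 @ $26 = $7,720
Check: goods available $31,961 = COGS $24,241 + ending $7,720

Ending inventory = $7,720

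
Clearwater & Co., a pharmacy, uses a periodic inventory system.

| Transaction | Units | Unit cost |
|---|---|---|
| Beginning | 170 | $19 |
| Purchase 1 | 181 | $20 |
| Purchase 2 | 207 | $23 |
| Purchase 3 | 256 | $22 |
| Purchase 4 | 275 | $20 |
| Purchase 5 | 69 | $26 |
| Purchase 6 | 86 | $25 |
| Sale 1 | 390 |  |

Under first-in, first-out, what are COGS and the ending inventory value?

COGS = $7,747; ending inventory = $18,940

Sale 1 (390) [FIFO — oldest first]: 170 @ $19 + 181 @ $20 + 39 @ $23 = $7,747
Ending inventory: 168 @ $23 + 256 @ $22 + 275 @ $20 + 69 @ $26 + 86 @ $25 = $18,940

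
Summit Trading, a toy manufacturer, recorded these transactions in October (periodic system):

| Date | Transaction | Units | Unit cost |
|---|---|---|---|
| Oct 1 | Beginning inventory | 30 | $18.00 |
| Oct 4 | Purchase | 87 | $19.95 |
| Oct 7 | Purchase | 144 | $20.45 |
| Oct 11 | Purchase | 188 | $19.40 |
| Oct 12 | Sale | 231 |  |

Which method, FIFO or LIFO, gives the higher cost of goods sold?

FIFO

FIFO COGS: 30 @ $18.00 + 87 @ $19.95 + 114 @ $20.45 = $4,606.95
LIFO COGS: 188 @ $19.40 + 43 @ $20.45 = $4,526.55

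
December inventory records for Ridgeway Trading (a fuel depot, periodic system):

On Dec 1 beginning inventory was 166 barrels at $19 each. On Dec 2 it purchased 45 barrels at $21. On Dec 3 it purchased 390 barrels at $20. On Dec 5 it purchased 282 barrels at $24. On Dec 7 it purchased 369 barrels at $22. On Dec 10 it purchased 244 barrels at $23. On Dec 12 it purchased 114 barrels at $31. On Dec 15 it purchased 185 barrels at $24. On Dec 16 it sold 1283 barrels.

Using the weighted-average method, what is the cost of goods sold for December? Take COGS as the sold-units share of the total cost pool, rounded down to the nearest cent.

Dec 16, sell 1283: 1283/1795 × $40,371.00 → $28,855.70
Ending inventory (cost pool remaining) = $11,515.30
Check: goods available $40,371.00 = COGS $28,855.70 + ending $11,515.30

COGS = $28,855.70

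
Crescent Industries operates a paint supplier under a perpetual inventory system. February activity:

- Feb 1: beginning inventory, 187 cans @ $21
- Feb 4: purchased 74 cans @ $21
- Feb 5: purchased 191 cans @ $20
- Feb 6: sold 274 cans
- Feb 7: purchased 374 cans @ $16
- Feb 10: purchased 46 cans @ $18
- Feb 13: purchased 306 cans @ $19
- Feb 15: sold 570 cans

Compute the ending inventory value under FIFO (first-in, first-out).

Ending inventory = $6,318

Feb 6, 274 sold [FIFO — oldest first]: 187 @ $21 + 74 @ $21 + 13 @ $20 = $5,741
Feb 15, 570 sold [FIFO — oldest first]: 178 @ $20 + 374 @ $16 + 18 @ $18 = $9,868
Total COGS = $5,741 + $9,868 = $15,609
Ending inventory: 28 @ $18 + 306 @ $19 = $6,318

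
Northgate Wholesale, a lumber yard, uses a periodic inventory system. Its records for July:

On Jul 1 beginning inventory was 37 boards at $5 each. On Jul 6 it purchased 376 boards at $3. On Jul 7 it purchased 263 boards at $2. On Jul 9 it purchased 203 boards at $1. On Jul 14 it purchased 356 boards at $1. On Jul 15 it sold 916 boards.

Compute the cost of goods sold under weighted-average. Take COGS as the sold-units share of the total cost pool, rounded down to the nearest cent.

COGS = $1,778.59

Jul 15, sell 916: 916/1235 × $2,398.00 → $1,778.59
Ending inventory (cost pool remaining) = $619.41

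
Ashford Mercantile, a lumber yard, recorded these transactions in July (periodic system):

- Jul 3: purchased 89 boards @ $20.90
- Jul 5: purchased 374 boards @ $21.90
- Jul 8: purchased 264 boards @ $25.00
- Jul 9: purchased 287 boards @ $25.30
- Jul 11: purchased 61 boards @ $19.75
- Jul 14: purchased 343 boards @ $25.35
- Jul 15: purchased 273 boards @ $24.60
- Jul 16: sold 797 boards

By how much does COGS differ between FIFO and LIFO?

FIFO COGS: 89 @ $20.90 + 374 @ $21.90 + 264 @ $25.00 + 70 @ $25.30 = $18,421.70
LIFO COGS: 273 @ $24.60 + 343 @ $25.35 + 61 @ $19.75 + 120 @ $25.30 = $19,651.60
Difference = |$18,421.70 − $19,651.60| = $1,229.90

$1,229.90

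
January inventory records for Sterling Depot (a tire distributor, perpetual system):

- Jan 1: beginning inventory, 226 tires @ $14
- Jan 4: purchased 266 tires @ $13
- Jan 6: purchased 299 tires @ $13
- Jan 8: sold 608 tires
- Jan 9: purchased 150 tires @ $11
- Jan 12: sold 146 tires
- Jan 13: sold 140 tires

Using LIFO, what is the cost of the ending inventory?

Ending inventory = $658

Jan 8, 608 sold [LIFO — newest first]: 299 @ $13 + 266 @ $13 + 43 @ $14 = $7,947
Jan 12, 146 sold [LIFO — newest first]: 146 @ $11 = $1,606
Jan 13, 140 sold [LIFO — newest first]: 4 @ $11 + 136 @ $14 = $1,948
Total COGS = $7,947 + $1,606 + $1,948 = $11,501
Ending inventory: 47 @ $14 = $658
Check: goods available $12,159 = COGS $11,501 + ending $658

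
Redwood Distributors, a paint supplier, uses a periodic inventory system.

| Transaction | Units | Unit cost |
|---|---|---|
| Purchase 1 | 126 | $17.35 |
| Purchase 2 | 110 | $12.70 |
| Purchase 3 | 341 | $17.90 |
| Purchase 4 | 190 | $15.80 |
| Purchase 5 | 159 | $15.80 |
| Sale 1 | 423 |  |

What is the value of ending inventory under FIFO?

Ending inventory = $8,270.80

Sale 1 (423) [FIFO — oldest first]: 126 @ $17.35 + 110 @ $12.70 + 187 @ $17.90 = $6,930.40
Ending inventory: 154 @ $17.90 + 190 @ $15.80 + 159 @ $15.80 = $8,270.80
Check: goods available $15,201.20 = COGS $6,930.40 + ending $8,270.80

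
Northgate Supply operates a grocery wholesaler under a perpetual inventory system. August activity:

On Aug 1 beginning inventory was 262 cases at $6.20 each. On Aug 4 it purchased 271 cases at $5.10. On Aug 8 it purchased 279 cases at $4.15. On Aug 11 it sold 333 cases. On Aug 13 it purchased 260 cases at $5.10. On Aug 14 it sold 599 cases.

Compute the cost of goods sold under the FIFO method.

Aug 11, 333 sold [FIFO — oldest first]: 262 @ $6.20 + 71 @ $5.10 = $1,986.50
Aug 14, 599 sold [FIFO — oldest first]: 200 @ $5.10 + 279 @ $4.15 + 120 @ $5.10 = $2,789.85
Total COGS = $1,986.50 + $2,789.85 = $4,776.35
Ending inventory: 140 @ $5.10 = $714.00

COGS = $4,776.35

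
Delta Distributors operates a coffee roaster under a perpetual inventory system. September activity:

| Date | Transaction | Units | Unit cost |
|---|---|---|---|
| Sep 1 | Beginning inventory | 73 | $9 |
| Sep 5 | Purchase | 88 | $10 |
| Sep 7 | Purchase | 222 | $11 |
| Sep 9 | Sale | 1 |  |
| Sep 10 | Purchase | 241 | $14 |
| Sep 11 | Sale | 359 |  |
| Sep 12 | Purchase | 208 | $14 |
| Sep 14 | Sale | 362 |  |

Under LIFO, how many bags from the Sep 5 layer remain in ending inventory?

37

Sep 9, 1 sold [LIFO — newest first]: 1 @ $11 = $11
Sep 11, 359 sold [LIFO — newest first]: 241 @ $14 + 118 @ $11 = $4,672
Sep 14, 362 sold [LIFO — newest first]: 208 @ $14 + 103 @ $11 + 51 @ $10 = $4,555
Total COGS = $11 + $4,672 + $4,555 = $9,238
Ending inventory: 73 @ $9 + 37 @ $10 = $1,027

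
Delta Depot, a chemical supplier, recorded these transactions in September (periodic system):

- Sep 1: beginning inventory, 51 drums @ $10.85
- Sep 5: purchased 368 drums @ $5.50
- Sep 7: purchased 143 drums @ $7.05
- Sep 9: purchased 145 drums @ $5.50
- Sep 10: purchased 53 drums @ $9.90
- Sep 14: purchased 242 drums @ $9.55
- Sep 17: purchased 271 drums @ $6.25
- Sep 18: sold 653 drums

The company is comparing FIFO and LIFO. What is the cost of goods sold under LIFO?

FIFO COGS: 51 @ $10.85 + 368 @ $5.50 + 143 @ $7.05 + 91 @ $5.50 = $4,086.00
LIFO COGS: 271 @ $6.25 + 242 @ $9.55 + 53 @ $9.90 + 87 @ $5.50 = $5,008.05

COGS = $5,008.05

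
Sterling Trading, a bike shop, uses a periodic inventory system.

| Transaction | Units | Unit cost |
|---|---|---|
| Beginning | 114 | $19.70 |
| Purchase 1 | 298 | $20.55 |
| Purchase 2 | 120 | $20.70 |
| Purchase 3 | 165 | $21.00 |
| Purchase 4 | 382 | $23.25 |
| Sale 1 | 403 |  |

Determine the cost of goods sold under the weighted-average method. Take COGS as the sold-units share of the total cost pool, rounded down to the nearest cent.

Sale 1, sell 403: 403/1079 × $23,200.20 → $8,665.13
Ending inventory (cost pool remaining) = $14,535.07
Check: goods available $23,200.20 = COGS $8,665.13 + ending $14,535.07

COGS = $8,665.13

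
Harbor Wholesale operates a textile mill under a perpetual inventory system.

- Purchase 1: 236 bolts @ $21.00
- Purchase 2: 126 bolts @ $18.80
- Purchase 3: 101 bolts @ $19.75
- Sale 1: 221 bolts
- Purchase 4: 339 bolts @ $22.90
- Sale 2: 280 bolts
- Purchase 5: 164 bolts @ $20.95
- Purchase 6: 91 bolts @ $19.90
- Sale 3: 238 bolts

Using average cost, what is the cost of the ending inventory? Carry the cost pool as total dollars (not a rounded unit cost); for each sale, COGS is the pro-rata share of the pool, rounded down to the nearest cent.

Ending inventory = $6,744.44

After Purchase 1: 236 on hand, pool $4,956.00 (≈ $21.0000 each)
After Purchase 2: 362 on hand, pool $7,324.80 (≈ $20.2343 each)
After Purchase 3: 463 on hand, pool $9,319.55 (≈ $20.1286 each)
Sale 1, sell 221: 221/463 × $9,319.55 → $4,448.42
After Purchase 4: 581 on hand, pool $12,634.23 (≈ $21.7457 each)
Sale 2, sell 280: 280/581 × $12,634.23 → $6,088.78
After Purchase 5: 465 on hand, pool $9,981.25 (≈ $21.4651 each)
After Purchase 6: 556 on hand, pool $11,792.15 (≈ $21.2089 each)
Sale 3, sell 238: 238/556 × $11,792.15 → $5,047.71
Total COGS = $4,448.42 + $6,088.78 + $5,047.71 = $15,584.91
Ending inventory (cost pool remaining) = $6,744.44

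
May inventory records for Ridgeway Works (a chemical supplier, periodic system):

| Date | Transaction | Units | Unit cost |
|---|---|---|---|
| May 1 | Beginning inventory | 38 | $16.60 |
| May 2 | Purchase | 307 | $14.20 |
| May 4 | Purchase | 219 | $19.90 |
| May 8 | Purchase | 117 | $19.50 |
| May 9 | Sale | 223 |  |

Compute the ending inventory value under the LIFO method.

May 9, 223 sold [LIFO — newest first]: 117 @ $19.50 + 106 @ $19.90 = $4,390.90
Ending inventory: 38 @ $16.60 + 307 @ $14.20 + 113 @ $19.90 = $7,238.90
Check: goods available $11,629.80 = COGS $4,390.90 + ending $7,238.90

Ending inventory = $7,238.90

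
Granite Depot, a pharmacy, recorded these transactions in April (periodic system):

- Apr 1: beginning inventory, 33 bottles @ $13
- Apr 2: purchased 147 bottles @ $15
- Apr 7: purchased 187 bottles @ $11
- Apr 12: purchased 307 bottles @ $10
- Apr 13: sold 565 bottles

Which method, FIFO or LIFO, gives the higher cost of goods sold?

FIFO

FIFO COGS: 33 @ $13 + 147 @ $15 + 187 @ $11 + 198 @ $10 = $6,671
LIFO COGS: 307 @ $10 + 187 @ $11 + 71 @ $15 = $6,192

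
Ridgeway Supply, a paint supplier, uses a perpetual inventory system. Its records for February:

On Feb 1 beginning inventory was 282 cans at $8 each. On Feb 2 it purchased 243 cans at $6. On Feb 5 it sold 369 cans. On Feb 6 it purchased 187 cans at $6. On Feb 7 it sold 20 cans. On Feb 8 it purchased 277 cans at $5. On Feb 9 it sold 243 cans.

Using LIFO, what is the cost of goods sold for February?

Feb 5, 369 sold [LIFO — newest first]: 243 @ $6 + 126 @ $8 = $2,466
Feb 7, 20 sold [LIFO — newest first]: 20 @ $6 = $120
Feb 9, 243 sold [LIFO — newest first]: 243 @ $5 = $1,215
Total COGS = $2,466 + $120 + $1,215 = $3,801
Ending inventory: 156 @ $8 + 167 @ $6 + 34 @ $5 = $2,420

COGS = $3,801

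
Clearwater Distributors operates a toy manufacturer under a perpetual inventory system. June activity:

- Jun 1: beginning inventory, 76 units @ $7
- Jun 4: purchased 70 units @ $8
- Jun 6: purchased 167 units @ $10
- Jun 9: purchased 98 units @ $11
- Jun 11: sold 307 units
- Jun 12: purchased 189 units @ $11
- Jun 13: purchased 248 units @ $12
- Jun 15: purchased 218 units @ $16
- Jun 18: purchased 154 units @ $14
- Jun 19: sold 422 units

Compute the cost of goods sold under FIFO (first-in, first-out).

COGS = $7,467

Jun 11, 307 sold [FIFO — oldest first]: 76 @ $7 + 70 @ $8 + 161 @ $10 = $2,702
Jun 19, 422 sold [FIFO — oldest first]: 6 @ $10 + 98 @ $11 + 189 @ $11 + 129 @ $12 = $4,765
Total COGS = $2,702 + $4,765 = $7,467
Ending inventory: 119 @ $12 + 218 @ $16 + 154 @ $14 = $7,072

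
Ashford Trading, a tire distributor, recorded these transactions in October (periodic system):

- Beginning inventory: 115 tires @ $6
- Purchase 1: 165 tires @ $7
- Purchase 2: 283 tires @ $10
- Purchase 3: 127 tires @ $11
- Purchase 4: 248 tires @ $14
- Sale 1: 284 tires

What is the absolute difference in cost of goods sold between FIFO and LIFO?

FIFO COGS: 115 @ $6 + 165 @ $7 + 4 @ $10 = $1,885
LIFO COGS: 248 @ $14 + 36 @ $11 = $3,868
Difference = |$1,885 − $3,868| = $1,983

$1,983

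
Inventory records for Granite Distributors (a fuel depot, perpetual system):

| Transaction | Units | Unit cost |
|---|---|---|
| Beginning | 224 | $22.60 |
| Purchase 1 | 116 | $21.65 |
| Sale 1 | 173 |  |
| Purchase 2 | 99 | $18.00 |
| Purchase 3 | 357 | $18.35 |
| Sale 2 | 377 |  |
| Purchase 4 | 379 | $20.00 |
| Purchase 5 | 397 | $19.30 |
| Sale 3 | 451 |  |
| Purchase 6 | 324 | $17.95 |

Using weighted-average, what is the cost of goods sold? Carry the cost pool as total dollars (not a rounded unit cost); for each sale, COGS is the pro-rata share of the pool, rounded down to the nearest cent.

COGS = $19,973.89

After Beginning: 224 on hand, pool $5,062.40 (≈ $22.6000 each)
After Purchase 1: 340 on hand, pool $7,573.80 (≈ $22.2759 each)
Sale 1, sell 173: 173/340 × $7,573.80 → $3,853.72
After Purchase 2: 266 on hand, pool $5,502.08 (≈ $20.6845 each)
After Purchase 3: 623 on hand, pool $12,053.03 (≈ $19.3468 each)
Sale 2, sell 377: 377/623 × $12,053.03 → $7,293.72
After Purchase 4: 625 on hand, pool $12,339.31 (≈ $19.7429 each)
After Purchase 5: 1022 on hand, pool $20,001.41 (≈ $19.5709 each)
Sale 3, sell 451: 451/1022 × $20,001.41 → $8,826.45
After Purchase 6: 895 on hand, pool $16,990.76 (≈ $18.9841 each)
Total COGS = $3,853.72 + $7,293.72 + $8,826.45 = $19,973.89
Ending inventory (cost pool remaining) = $16,990.76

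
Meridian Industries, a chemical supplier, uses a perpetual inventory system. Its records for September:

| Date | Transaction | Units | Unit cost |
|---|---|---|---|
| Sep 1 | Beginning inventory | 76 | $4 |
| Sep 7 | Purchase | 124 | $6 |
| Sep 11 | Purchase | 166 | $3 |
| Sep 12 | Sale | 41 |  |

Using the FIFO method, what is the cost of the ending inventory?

Sep 12, 41 sold [FIFO — oldest first]: 41 @ $4 = $164
Ending inventory: 35 @ $4 + 124 @ $6 + 166 @ $3 = $1,382
Check: goods available $1,546 = COGS $164 + ending $1,382

Ending inventory = $1,382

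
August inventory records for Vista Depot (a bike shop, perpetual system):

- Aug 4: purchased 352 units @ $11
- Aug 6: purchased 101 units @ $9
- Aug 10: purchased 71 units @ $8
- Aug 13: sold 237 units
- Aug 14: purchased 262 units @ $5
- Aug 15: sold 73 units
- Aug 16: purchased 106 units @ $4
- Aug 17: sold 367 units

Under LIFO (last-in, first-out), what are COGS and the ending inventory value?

COGS = $4,718; ending inventory = $2,365

Aug 13, 237 sold [LIFO — newest first]: 71 @ $8 + 101 @ $9 + 65 @ $11 = $2,192
Aug 15, 73 sold [LIFO — newest first]: 73 @ $5 = $365
Aug 17, 367 sold [LIFO — newest first]: 106 @ $4 + 189 @ $5 + 72 @ $11 = $2,161
Total COGS = $2,192 + $365 + $2,161 = $4,718
Ending inventory: 215 @ $11 = $2,365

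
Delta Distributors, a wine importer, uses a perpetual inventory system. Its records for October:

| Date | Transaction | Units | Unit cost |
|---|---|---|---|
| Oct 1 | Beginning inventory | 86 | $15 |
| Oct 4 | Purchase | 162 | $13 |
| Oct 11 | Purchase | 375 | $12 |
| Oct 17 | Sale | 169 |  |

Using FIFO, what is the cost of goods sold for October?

Oct 17, 169 sold [FIFO — oldest first]: 86 @ $15 + 83 @ $13 = $2,369
Ending inventory: 79 @ $13 + 375 @ $12 = $5,527
Check: goods available $7,896 = COGS $2,369 + ending $5,527

COGS = $2,369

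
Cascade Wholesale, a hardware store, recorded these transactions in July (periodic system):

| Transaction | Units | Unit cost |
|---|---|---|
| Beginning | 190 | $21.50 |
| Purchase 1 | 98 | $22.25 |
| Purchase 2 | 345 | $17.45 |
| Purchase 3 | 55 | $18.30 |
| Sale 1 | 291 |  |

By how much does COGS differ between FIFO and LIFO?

FIFO COGS: 190 @ $21.50 + 98 @ $22.25 + 3 @ $17.45 = $6,317.85
LIFO COGS: 55 @ $18.30 + 236 @ $17.45 = $5,124.70
Difference = |$6,317.85 − $5,124.70| = $1,193.15

$1,193.15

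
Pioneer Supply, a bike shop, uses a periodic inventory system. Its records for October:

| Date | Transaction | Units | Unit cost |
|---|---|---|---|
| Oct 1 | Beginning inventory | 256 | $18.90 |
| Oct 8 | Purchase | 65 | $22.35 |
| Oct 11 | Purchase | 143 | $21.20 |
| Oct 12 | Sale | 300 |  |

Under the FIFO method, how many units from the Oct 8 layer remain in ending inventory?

21

Oct 12, 300 sold [FIFO — oldest first]: 256 @ $18.90 + 44 @ $22.35 = $5,821.80
Ending inventory: 21 @ $22.35 + 143 @ $21.20 = $3,500.95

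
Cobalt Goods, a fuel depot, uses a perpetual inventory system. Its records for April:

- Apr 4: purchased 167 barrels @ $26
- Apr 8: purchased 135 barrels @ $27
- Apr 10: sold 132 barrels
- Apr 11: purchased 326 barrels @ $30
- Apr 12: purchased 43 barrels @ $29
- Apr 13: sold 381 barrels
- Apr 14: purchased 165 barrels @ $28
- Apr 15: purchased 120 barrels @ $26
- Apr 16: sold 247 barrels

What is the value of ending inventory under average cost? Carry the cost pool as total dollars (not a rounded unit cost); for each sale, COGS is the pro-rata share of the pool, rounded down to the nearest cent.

After Apr 4: 167 on hand, pool $4,342.00 (≈ $26.0000 each)
After Apr 8: 302 on hand, pool $7,987.00 (≈ $26.4470 each)
Apr 10, sell 132: 132/302 × $7,987.00 → $3,491.00
After Apr 11: 496 on hand, pool $14,276.00 (≈ $28.7823 each)
After Apr 12: 539 on hand, pool $15,523.00 (≈ $28.7996 each)
Apr 13, sell 381: 381/539 × $15,523.00 → $10,972.65
After Apr 14: 323 on hand, pool $9,170.35 (≈ $28.3912 each)
After Apr 15: 443 on hand, pool $12,290.35 (≈ $27.7435 each)
Apr 16, sell 247: 247/443 × $12,290.35 → $6,852.63
Total COGS = $3,491.00 + $10,972.65 + $6,852.63 = $21,316.28
Ending inventory (cost pool remaining) = $5,437.72

Ending inventory = $5,437.72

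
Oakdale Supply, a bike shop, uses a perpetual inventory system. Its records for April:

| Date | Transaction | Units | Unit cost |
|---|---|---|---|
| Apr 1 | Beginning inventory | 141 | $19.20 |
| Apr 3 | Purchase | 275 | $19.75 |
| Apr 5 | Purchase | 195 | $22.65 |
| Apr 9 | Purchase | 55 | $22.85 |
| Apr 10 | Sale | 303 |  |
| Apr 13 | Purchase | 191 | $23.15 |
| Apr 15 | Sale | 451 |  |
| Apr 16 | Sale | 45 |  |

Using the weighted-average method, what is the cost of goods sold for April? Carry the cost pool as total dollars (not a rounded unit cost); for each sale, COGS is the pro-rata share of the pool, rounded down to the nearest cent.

After Apr 1: 141 on hand, pool $2,707.20 (≈ $19.2000 each)
After Apr 3: 416 on hand, pool $8,138.45 (≈ $19.5636 each)
After Apr 5: 611 on hand, pool $12,555.20 (≈ $20.5486 each)
After Apr 9: 666 on hand, pool $13,811.95 (≈ $20.7387 each)
Apr 10, sell 303: 303/666 × $13,811.95 → $6,283.81
After Apr 13: 554 on hand, pool $11,949.79 (≈ $21.5700 each)
Apr 15, sell 451: 451/554 × $11,949.79 → $9,728.07
Apr 16, sell 45: 45/103 × $2,221.72 → $970.65
Total COGS = $6,283.81 + $9,728.07 + $970.65 = $16,982.53
Ending inventory (cost pool remaining) = $1,251.07
Check: goods available $18,233.60 = COGS $16,982.53 + ending $1,251.07

COGS = $16,982.53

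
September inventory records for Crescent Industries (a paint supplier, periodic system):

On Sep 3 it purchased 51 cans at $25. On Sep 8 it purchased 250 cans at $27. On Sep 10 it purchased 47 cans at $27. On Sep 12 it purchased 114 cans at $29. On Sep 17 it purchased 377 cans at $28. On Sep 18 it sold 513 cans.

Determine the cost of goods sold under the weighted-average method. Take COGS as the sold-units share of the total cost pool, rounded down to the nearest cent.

Sep 18, sell 513: 513/839 × $23,156.00 → $14,158.55
Ending inventory (cost pool remaining) = $8,997.45

COGS = $14,158.55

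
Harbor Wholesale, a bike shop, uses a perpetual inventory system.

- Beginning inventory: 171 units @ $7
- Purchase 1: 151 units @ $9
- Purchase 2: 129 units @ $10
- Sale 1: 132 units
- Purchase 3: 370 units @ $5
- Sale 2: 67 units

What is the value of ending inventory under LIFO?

Ending inventory = $4,044

Sale 1 (132) [LIFO — newest first]: 129 @ $10 + 3 @ $9 = $1,317
Sale 2 (67) [LIFO — newest first]: 67 @ $5 = $335
Total COGS = $1,317 + $335 = $1,652
Ending inventory: 171 @ $7 + 148 @ $9 + 303 @ $5 = $4,044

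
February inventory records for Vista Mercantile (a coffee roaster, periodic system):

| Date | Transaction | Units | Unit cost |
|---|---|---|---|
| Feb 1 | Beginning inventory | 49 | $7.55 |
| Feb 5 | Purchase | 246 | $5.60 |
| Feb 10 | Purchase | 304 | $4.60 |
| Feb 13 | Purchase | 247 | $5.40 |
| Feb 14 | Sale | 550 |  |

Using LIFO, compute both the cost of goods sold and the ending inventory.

Feb 14, 550 sold [LIFO — newest first]: 247 @ $5.40 + 303 @ $4.60 = $2,727.60
Ending inventory: 49 @ $7.55 + 246 @ $5.60 + 1 @ $4.60 = $1,752.15

COGS = $2,727.60; ending inventory = $1,752.15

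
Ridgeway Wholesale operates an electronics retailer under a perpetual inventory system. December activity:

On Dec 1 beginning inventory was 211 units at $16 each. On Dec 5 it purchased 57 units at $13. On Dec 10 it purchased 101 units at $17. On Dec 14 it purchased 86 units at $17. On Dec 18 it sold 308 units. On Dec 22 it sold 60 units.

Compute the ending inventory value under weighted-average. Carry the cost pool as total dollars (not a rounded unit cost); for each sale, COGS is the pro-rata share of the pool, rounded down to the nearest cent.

Ending inventory = $1,395.06

After Dec 1: 211 on hand, pool $3,376.00 (≈ $16.0000 each)
After Dec 5: 268 on hand, pool $4,117.00 (≈ $15.3619 each)
After Dec 10: 369 on hand, pool $5,834.00 (≈ $15.8103 each)
After Dec 14: 455 on hand, pool $7,296.00 (≈ $16.0352 each)
Dec 18, sell 308: 308/455 × $7,296.00 → $4,938.83
Dec 22, sell 60: 60/147 × $2,357.17 → $962.11
Total COGS = $4,938.83 + $962.11 = $5,900.94
Ending inventory (cost pool remaining) = $1,395.06
Check: goods available $7,296.00 = COGS $5,900.94 + ending $1,395.06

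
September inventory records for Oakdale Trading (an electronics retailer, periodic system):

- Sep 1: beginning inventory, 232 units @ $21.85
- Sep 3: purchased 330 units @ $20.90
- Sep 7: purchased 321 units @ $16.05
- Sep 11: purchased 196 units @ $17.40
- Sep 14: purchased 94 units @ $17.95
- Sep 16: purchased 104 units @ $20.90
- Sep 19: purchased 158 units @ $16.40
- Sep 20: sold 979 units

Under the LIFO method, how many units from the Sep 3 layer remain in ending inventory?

224

Sep 20, 979 sold [LIFO — newest first]: 158 @ $16.40 + 104 @ $20.90 + 94 @ $17.95 + 196 @ $17.40 + 321 @ $16.05 + 106 @ $20.90 = $17,229.95
Ending inventory: 232 @ $21.85 + 224 @ $20.90 = $9,750.80
Check: goods available $26,980.75 = COGS $17,229.95 + ending $9,750.80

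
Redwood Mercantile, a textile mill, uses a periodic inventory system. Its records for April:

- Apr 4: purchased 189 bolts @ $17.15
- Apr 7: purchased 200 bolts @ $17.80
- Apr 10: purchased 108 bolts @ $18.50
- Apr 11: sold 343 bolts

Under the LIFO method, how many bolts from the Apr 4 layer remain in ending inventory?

154

Apr 11, 343 sold [LIFO — newest first]: 108 @ $18.50 + 200 @ $17.80 + 35 @ $17.15 = $6,158.25
Ending inventory: 154 @ $17.15 = $2,641.10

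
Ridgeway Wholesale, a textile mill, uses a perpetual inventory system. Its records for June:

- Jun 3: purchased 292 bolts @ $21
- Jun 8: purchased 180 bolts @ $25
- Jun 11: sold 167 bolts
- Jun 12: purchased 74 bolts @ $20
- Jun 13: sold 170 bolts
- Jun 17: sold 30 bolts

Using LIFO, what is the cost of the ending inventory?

Ending inventory = $3,759

Jun 11, 167 sold [LIFO — newest first]: 167 @ $25 = $4,175
Jun 13, 170 sold [LIFO — newest first]: 74 @ $20 + 13 @ $25 + 83 @ $21 = $3,548
Jun 17, 30 sold [LIFO — newest first]: 30 @ $21 = $630
Total COGS = $4,175 + $3,548 + $630 = $8,353
Ending inventory: 179 @ $21 = $3,759
Check: goods available $12,112 = COGS $8,353 + ending $3,759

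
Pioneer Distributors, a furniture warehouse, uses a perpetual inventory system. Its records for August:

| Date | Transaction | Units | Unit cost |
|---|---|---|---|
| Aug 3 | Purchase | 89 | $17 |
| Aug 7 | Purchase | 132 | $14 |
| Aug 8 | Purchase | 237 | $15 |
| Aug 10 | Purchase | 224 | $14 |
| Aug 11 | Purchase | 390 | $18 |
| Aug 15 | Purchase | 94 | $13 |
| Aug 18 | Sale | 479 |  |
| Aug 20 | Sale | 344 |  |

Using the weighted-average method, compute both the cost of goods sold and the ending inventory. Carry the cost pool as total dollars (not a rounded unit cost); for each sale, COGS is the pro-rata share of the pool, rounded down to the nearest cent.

COGS = $12,912.48; ending inventory = $5,381.52

After Aug 3: 89 on hand, pool $1,513.00 (≈ $17.0000 each)
After Aug 7: 221 on hand, pool $3,361.00 (≈ $15.2081 each)
After Aug 8: 458 on hand, pool $6,916.00 (≈ $15.1004 each)
After Aug 10: 682 on hand, pool $10,052.00 (≈ $14.7390 each)
After Aug 11: 1072 on hand, pool $17,072.00 (≈ $15.9254 each)
After Aug 15: 1166 on hand, pool $18,294.00 (≈ $15.6895 each)
Aug 18, sell 479: 479/1166 × $18,294.00 → $7,515.28
Aug 20, sell 344: 344/687 × $10,778.72 → $5,397.20
Total COGS = $7,515.28 + $5,397.20 = $12,912.48
Ending inventory (cost pool remaining) = $5,381.52
Check: goods available $18,294.00 = COGS $12,912.48 + ending $5,381.52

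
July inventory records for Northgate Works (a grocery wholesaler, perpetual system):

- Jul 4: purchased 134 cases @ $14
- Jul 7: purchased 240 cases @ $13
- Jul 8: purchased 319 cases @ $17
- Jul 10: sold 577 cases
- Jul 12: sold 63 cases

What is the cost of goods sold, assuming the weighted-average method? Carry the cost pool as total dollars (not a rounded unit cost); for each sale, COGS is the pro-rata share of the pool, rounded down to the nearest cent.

After Jul 4: 134 on hand, pool $1,876.00 (≈ $14.0000 each)
After Jul 7: 374 on hand, pool $4,996.00 (≈ $13.3583 each)
After Jul 8: 693 on hand, pool $10,419.00 (≈ $15.0346 each)
Jul 10, sell 577: 577/693 × $10,419.00 → $8,674.98
Jul 12, sell 63: 63/116 × $1,744.02 → $947.18
Total COGS = $8,674.98 + $947.18 = $9,622.16
Ending inventory (cost pool remaining) = $796.84
Check: goods available $10,419.00 = COGS $9,622.16 + ending $796.84

COGS = $9,622.16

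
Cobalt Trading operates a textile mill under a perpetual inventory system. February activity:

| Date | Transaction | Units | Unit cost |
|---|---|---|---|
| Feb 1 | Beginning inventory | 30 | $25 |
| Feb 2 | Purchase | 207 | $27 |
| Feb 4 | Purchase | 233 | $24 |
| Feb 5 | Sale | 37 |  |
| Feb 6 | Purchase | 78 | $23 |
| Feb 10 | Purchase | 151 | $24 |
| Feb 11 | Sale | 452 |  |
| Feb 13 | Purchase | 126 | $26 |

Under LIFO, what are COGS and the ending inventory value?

COGS = $11,739; ending inventory = $8,886

Feb 5, 37 sold [LIFO — newest first]: 37 @ $24 = $888
Feb 11, 452 sold [LIFO — newest first]: 151 @ $24 + 78 @ $23 + 196 @ $24 + 27 @ $27 = $10,851
Total COGS = $888 + $10,851 = $11,739
Ending inventory: 30 @ $25 + 180 @ $27 + 126 @ $26 = $8,886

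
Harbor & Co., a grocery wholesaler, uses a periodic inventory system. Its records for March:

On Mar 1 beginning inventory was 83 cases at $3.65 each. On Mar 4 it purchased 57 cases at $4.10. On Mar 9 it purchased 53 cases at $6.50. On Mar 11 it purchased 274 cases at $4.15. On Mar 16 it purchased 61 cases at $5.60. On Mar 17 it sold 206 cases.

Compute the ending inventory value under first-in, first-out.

Mar 17, 206 sold [FIFO — oldest first]: 83 @ $3.65 + 57 @ $4.10 + 53 @ $6.50 + 13 @ $4.15 = $935.10
Ending inventory: 261 @ $4.15 + 61 @ $5.60 = $1,424.75

Ending inventory = $1,424.75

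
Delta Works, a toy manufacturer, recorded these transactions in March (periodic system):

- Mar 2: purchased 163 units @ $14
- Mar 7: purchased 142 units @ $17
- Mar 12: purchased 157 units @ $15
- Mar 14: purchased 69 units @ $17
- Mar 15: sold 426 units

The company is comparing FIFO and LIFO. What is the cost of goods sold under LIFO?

FIFO COGS: 163 @ $14 + 142 @ $17 + 121 @ $15 = $6,511
LIFO COGS: 69 @ $17 + 157 @ $15 + 142 @ $17 + 58 @ $14 = $6,754

COGS = $6,754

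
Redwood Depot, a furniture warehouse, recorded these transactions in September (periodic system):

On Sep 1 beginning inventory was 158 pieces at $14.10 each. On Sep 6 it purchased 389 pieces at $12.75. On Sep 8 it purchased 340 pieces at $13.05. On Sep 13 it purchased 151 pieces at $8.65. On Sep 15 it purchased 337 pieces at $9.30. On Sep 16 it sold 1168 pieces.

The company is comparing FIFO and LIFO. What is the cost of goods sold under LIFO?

FIFO COGS: 158 @ $14.10 + 389 @ $12.75 + 340 @ $13.05 + 151 @ $8.65 + 130 @ $9.30 = $14,139.70
LIFO COGS: 337 @ $9.30 + 151 @ $8.65 + 340 @ $13.05 + 340 @ $12.75 = $13,212.25

COGS = $13,212.25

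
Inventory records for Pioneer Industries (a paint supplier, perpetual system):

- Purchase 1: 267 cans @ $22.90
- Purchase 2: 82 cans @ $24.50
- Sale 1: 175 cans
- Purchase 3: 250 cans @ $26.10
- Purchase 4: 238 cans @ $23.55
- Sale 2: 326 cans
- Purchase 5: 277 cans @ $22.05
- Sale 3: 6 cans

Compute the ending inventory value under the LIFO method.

Sale 1 (175) [LIFO — newest first]: 82 @ $24.50 + 93 @ $22.90 = $4,138.70
Sale 2 (326) [LIFO — newest first]: 238 @ $23.55 + 88 @ $26.10 = $7,901.70
Sale 3 (6) [LIFO — newest first]: 6 @ $22.05 = $132.30
Total COGS = $4,138.70 + $7,901.70 + $132.30 = $12,172.70
Ending inventory: 174 @ $22.90 + 162 @ $26.10 + 271 @ $22.05 = $14,188.35

Ending inventory = $14,188.35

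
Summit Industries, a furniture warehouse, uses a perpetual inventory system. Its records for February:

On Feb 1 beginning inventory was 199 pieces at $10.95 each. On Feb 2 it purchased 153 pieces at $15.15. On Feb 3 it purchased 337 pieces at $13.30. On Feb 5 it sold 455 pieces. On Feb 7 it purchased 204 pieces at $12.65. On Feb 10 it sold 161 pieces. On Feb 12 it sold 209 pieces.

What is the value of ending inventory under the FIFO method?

Feb 5, 455 sold [FIFO — oldest first]: 199 @ $10.95 + 153 @ $15.15 + 103 @ $13.30 = $5,866.90
Feb 10, 161 sold [FIFO — oldest first]: 161 @ $13.30 = $2,141.30
Feb 12, 209 sold [FIFO — oldest first]: 73 @ $13.30 + 136 @ $12.65 = $2,691.30
Total COGS = $5,866.90 + $2,141.30 + $2,691.30 = $10,699.50
Ending inventory: 68 @ $12.65 = $860.20

Ending inventory = $860.20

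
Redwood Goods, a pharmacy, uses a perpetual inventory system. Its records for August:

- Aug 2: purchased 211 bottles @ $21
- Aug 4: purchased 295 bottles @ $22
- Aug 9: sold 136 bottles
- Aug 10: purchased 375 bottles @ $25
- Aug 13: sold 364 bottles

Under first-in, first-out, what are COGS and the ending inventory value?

Aug 9, 136 sold [FIFO — oldest first]: 136 @ $21 = $2,856
Aug 13, 364 sold [FIFO — oldest first]: 75 @ $21 + 289 @ $22 = $7,933
Total COGS = $2,856 + $7,933 = $10,789
Ending inventory: 6 @ $22 + 375 @ $25 = $9,507

COGS = $10,789; ending inventory = $9,507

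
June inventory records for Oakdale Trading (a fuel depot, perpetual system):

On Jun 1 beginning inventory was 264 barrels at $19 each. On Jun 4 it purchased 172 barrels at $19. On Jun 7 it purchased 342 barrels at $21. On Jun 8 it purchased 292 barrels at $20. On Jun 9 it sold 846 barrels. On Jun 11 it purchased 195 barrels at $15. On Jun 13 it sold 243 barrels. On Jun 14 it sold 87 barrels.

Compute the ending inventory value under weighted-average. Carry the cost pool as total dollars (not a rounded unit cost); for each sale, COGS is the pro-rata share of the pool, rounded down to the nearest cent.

Ending inventory = $1,568.73

After Jun 1: 264 on hand, pool $5,016.00 (≈ $19.0000 each)
After Jun 4: 436 on hand, pool $8,284.00 (≈ $19.0000 each)
After Jun 7: 778 on hand, pool $15,466.00 (≈ $19.8792 each)
After Jun 8: 1070 on hand, pool $21,306.00 (≈ $19.9121 each)
Jun 9, sell 846: 846/1070 × $21,306.00 → $16,845.67
After Jun 11: 419 on hand, pool $7,385.33 (≈ $17.6261 each)
Jun 13, sell 243: 243/419 × $7,385.33 → $4,283.13
Jun 14, sell 87: 87/176 × $3,102.20 → $1,533.47
Total COGS = $16,845.67 + $4,283.13 + $1,533.47 = $22,662.27
Ending inventory (cost pool remaining) = $1,568.73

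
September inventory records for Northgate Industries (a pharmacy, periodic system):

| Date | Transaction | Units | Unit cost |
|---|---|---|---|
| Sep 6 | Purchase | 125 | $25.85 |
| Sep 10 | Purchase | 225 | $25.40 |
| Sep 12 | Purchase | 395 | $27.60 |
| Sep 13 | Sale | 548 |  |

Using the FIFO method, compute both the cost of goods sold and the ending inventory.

COGS = $14,411.05; ending inventory = $5,437.20

Sep 13, 548 sold [FIFO — oldest first]: 125 @ $25.85 + 225 @ $25.40 + 198 @ $27.60 = $14,411.05
Ending inventory: 197 @ $27.60 = $5,437.20
Check: goods available $19,848.25 = COGS $14,411.05 + ending $5,437.20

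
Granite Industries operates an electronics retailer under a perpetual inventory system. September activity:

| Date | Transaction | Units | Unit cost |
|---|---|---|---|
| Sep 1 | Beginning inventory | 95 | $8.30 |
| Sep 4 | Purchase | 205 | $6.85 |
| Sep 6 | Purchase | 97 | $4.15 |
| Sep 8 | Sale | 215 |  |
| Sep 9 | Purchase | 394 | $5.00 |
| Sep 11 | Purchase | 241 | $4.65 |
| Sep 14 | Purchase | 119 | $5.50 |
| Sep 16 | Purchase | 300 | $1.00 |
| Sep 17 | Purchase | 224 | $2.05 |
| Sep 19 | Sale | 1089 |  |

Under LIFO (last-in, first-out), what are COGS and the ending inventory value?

COGS = $4,770.20; ending inventory = $2,329.45

Sep 8, 215 sold [LIFO — newest first]: 97 @ $4.15 + 118 @ $6.85 = $1,210.85
Sep 19, 1089 sold [LIFO — newest first]: 224 @ $2.05 + 300 @ $1.00 + 119 @ $5.50 + 241 @ $4.65 + 205 @ $5.00 = $3,559.35
Total COGS = $1,210.85 + $3,559.35 = $4,770.20
Ending inventory: 95 @ $8.30 + 87 @ $6.85 + 189 @ $5.00 = $2,329.45
Check: goods available $7,099.65 = COGS $4,770.20 + ending $2,329.45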